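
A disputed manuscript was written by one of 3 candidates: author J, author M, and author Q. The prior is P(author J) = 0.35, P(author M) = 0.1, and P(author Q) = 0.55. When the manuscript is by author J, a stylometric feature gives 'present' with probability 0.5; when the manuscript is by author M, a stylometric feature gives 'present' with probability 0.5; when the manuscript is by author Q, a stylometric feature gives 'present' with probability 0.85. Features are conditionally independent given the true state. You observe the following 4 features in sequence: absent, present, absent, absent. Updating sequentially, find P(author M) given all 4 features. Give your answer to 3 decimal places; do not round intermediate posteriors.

After 'absent': normaliser = 0.5·0.3500 + 0.5·0.1000 + 0.15·0.5500; P(author J) ≈ 0.5691, P(author M) ≈ 0.1626, P(author Q) ≈ 0.2683
After 'present': normaliser = 0.5·0.5691 + 0.5·0.1626 + 0.85·0.2683; P(author J) ≈ 0.4791, P(author M) ≈ 0.1369, P(author Q) ≈ 0.3840
After 'absent': normaliser = 0.5·0.4791 + 0.5·0.1369 + 0.15·0.3840; P(author J) ≈ 0.6552, P(author M) ≈ 0.1872, P(author Q) ≈ 0.1575
After 'absent': normaliser = 0.5·0.6552 + 0.5·0.1872 + 0.15·0.1575; P(author J) ≈ 0.7365, P(author M) ≈ 0.2104, P(author Q) ≈ 0.0531

0.210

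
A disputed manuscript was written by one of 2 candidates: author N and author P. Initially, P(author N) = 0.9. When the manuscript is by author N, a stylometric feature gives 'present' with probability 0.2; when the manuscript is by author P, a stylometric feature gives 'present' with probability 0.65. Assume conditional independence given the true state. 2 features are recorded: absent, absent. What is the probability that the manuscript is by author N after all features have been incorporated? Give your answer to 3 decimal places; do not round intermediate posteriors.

0.979

After 'absent': P(author N) = 0.8·0.9000 / (0.8·0.9000 + 0.35·0.1000) ≈ 0.9536
After 'absent': P(author N) = 0.8·0.9536 / (0.8·0.9536 + 0.35·0.0464) ≈ 0.9792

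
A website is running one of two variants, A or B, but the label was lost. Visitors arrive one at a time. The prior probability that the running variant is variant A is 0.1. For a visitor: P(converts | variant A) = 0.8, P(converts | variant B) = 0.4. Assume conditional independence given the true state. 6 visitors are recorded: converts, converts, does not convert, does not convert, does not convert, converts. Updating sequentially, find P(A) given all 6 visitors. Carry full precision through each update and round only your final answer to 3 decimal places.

After 'converts': P(A) = 0.8·0.1000 / (0.8·0.1000 + 0.4·0.9000) ≈ 0.1818
After 'converts': P(A) = 0.8·0.1818 / (0.8·0.1818 + 0.4·0.8182) ≈ 0.3077
After 'does not convert': P(A) = 0.2·0.3077 / (0.2·0.3077 + 0.6·0.6923) ≈ 0.1290
After 'does not convert': P(A) = 0.2·0.1290 / (0.2·0.1290 + 0.6·0.8710) ≈ 0.0471
After 'does not convert': P(A) = 0.2·0.0471 / (0.2·0.0471 + 0.6·0.9529) ≈ 0.0162
After 'converts': P(A) = 0.8·0.0162 / (0.8·0.0162 + 0.4·0.9838) ≈ 0.0319

0.032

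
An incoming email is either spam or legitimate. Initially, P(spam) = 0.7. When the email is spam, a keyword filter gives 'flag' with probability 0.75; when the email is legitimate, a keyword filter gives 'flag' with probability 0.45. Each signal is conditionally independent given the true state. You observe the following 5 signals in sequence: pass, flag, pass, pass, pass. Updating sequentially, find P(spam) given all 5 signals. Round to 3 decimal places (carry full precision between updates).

Apply Bayes' rule sequentially, carrying P(spam) forward.
After 'pass': P(spam) = 0.25·0.7000 / (0.25·0.7000 + 0.55·0.3000) ≈ 0.5147
After 'flag': P(spam) = 0.75·0.5147 / (0.75·0.5147 + 0.45·0.4853) ≈ 0.6387
After 'pass': P(spam) = 0.25·0.6387 / (0.25·0.6387 + 0.55·0.3613) ≈ 0.4455
After 'pass': P(spam) = 0.25·0.4455 / (0.25·0.4455 + 0.55·0.5545) ≈ 0.2675
After 'pass': P(spam) = 0.25·0.2675 / (0.25·0.2675 + 0.55·0.7325) ≈ 0.1424

0.142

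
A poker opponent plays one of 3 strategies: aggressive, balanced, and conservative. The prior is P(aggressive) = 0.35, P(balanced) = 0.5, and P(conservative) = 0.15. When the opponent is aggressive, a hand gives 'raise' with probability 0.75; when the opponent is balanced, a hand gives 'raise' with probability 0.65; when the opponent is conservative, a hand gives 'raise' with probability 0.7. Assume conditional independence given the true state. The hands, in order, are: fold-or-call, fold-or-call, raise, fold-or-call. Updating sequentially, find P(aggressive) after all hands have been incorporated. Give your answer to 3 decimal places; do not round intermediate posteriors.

After 'fold-or-call': normaliser = 0.25·0.3500 + 0.35·0.5000 + 0.3·0.1500; P(aggressive) ≈ 0.2846, P(balanced) ≈ 0.5691, P(conservative) ≈ 0.1463
After 'fold-or-call': normaliser = 0.25·0.2846 + 0.35·0.5691 + 0.3·0.1463; P(aggressive) ≈ 0.2264, P(balanced) ≈ 0.6339, P(conservative) ≈ 0.1397
After 'raise': normaliser = 0.75·0.2264 + 0.65·0.6339 + 0.7·0.1397; P(aggressive) ≈ 0.2498, P(balanced) ≈ 0.6063, P(conservative) ≈ 0.1439
After 'fold-or-call': normaliser = 0.25·0.2498 + 0.35·0.6063 + 0.3·0.1439; P(aggressive) ≈ 0.1965, P(balanced) ≈ 0.6676, P(conservative) ≈ 0.1358

0.197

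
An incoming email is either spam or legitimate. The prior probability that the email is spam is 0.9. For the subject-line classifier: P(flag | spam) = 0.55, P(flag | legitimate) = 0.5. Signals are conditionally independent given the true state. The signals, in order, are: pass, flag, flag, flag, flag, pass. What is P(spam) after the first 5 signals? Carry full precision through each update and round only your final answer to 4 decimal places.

0.9222

After 'pass': P(spam) = 0.45·0.9000 / (0.45·0.9000 + 0.5·0.1000) ≈ 0.8901
After 'flag': P(spam) = 0.55·0.8901 / (0.55·0.8901 + 0.5·0.1099) ≈ 0.8991
After 'flag': P(spam) = 0.55·0.8991 / (0.55·0.8991 + 0.5·0.1009) ≈ 0.9074
After 'flag': P(spam) = 0.55·0.9074 / (0.55·0.9074 + 0.5·0.0926) ≈ 0.9151
After 'flag': P(spam) = 0.55·0.9151 / (0.55·0.9151 + 0.5·0.0849) ≈ 0.9222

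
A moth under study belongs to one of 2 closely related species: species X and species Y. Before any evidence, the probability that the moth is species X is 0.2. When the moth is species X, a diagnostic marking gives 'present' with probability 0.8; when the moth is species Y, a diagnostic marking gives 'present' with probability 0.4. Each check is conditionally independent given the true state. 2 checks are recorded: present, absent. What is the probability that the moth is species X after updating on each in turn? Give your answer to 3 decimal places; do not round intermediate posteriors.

0.143

After 'present': P(species X) = 0.8·0.2000 / (0.8·0.2000 + 0.4·0.8000) ≈ 0.3333
After 'absent': P(species X) = 0.2·0.3333 / (0.2·0.3333 + 0.6·0.6667) ≈ 0.1429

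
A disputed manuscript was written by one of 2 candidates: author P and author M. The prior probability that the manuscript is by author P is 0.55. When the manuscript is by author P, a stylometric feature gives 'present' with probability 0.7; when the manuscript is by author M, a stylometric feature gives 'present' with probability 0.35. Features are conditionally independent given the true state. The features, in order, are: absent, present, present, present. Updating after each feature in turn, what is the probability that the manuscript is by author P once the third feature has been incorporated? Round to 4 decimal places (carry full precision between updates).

0.6929

After 'absent': P(author P) = 0.3·0.5500 / (0.3·0.5500 + 0.65·0.4500) ≈ 0.3607
After 'present': P(author P) = 0.7·0.3607 / (0.7·0.3607 + 0.35·0.6393) ≈ 0.5301
After 'present': P(author P) = 0.7·0.5301 / (0.7·0.5301 + 0.35·0.4699) ≈ 0.6929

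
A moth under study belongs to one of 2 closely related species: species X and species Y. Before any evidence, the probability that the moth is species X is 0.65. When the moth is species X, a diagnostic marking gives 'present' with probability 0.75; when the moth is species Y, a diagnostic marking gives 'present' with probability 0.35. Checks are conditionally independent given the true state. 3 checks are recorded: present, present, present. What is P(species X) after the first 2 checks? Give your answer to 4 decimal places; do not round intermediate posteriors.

0.8950

After 'present': P(species X) = 0.75·0.6500 / (0.75·0.6500 + 0.35·0.3500) ≈ 0.7992
After 'present': P(species X) = 0.75·0.7992 / (0.75·0.7992 + 0.35·0.2008) ≈ 0.8950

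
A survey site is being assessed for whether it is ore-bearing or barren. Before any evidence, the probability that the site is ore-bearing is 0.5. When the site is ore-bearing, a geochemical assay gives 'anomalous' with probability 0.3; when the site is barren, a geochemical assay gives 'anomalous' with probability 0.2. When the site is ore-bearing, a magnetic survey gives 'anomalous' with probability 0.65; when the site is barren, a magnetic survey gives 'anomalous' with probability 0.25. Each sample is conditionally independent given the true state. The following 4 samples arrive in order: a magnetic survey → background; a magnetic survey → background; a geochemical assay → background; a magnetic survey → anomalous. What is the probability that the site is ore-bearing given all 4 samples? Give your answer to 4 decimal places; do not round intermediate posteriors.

After a magnetic survey='background': P(ore) = 0.35·0.5000 / (0.35·0.5000 + 0.75·0.5000) ≈ 0.3182
After a magnetic survey='background': P(ore) = 0.35·0.3182 / (0.35·0.3182 + 0.75·0.6818) ≈ 0.1788
After a geochemical assay='background': P(ore) = 0.7·0.1788 / (0.7·0.1788 + 0.8·0.8212) ≈ 0.1601
After a magnetic survey='anomalous': P(ore) = 0.65·0.1601 / (0.65·0.1601 + 0.25·0.8399) ≈ 0.3313

0.3313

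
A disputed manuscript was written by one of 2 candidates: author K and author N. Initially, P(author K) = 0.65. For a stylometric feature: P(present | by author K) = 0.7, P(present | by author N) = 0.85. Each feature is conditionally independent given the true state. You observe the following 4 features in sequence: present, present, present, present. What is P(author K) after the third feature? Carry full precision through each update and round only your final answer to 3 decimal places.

0.509

After 'present': P(author K) = 0.7·0.6500 / (0.7·0.6500 + 0.85·0.3500) ≈ 0.6047
After 'present': P(author K) = 0.7·0.6047 / (0.7·0.6047 + 0.85·0.3953) ≈ 0.5574
After 'present': P(author K) = 0.7·0.5574 / (0.7·0.5574 + 0.85·0.4426) ≈ 0.5091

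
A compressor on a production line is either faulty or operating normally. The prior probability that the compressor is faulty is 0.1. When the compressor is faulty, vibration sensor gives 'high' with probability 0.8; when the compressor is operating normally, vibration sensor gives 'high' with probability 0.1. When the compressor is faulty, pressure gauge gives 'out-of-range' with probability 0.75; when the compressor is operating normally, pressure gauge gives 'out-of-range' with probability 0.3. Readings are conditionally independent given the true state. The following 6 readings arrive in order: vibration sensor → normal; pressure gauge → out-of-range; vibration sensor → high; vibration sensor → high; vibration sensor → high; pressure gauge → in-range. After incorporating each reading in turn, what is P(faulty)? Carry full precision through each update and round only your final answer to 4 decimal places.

After vibration sensor='normal': P(faulty) = 0.2·0.1000 / (0.2·0.1000 + 0.9·0.9000) ≈ 0.0241
After pressure gauge='out-of-range': P(faulty) = 0.75·0.0241 / (0.75·0.0241 + 0.3·0.9759) ≈ 0.0581
After vibration sensor='high': P(faulty) = 0.8·0.0581 / (0.8·0.0581 + 0.1·0.9419) ≈ 0.3306
After vibration sensor='high': P(faulty) = 0.8·0.3306 / (0.8·0.3306 + 0.1·0.6694) ≈ 0.7980
After vibration sensor='high': P(faulty) = 0.8·0.7980 / (0.8·0.7980 + 0.1·0.2020) ≈ 0.9693
After pressure gauge='in-range': P(faulty) = 0.25·0.9693 / (0.25·0.9693 + 0.7·0.0307) ≈ 0.9186

0.9186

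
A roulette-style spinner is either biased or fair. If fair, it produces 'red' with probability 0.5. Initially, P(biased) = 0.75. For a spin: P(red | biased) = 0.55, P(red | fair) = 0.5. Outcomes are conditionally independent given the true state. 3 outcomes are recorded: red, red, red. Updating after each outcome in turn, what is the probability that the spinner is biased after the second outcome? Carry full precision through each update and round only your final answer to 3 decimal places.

After 'red': P(biased) = 0.55·0.7500 / (0.55·0.7500 + 0.5·0.2500) ≈ 0.7674
After 'red': P(biased) = 0.55·0.7674 / (0.55·0.7674 + 0.5·0.2326) ≈ 0.7840

0.784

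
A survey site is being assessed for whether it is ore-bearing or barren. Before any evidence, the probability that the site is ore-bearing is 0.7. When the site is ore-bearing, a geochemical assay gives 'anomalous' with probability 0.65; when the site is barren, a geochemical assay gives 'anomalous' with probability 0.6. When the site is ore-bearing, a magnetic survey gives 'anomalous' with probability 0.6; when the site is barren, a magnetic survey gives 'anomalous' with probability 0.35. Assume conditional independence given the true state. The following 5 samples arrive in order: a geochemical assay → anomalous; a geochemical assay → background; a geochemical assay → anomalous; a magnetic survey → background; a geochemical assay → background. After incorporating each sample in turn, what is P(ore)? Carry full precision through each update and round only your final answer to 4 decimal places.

0.5634

After a geochemical assay='anomalous': P(ore) = 0.65·0.7000 / (0.65·0.7000 + 0.6·0.3000) ≈ 0.7165
After a geochemical assay='background': P(ore) = 0.35·0.7165 / (0.35·0.7165 + 0.4·0.2835) ≈ 0.6886
After a geochemical assay='anomalous': P(ore) = 0.65·0.6886 / (0.65·0.6886 + 0.6·0.3114) ≈ 0.7055
After a magnetic survey='background': P(ore) = 0.4·0.7055 / (0.4·0.7055 + 0.65·0.2945) ≈ 0.5959
After a geochemical assay='background': P(ore) = 0.35·0.5959 / (0.35·0.5959 + 0.4·0.4041) ≈ 0.5634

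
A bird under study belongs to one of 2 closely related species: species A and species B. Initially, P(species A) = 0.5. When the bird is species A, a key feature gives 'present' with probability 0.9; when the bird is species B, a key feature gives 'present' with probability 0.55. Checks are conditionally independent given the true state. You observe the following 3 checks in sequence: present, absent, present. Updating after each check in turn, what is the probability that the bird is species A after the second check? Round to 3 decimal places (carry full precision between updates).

After 'present': P(species A) = 0.9·0.5000 / (0.9·0.5000 + 0.55·0.5000) ≈ 0.6207
After 'absent': P(species A) = 0.1·0.6207 / (0.1·0.6207 + 0.45·0.3793) ≈ 0.2667

0.267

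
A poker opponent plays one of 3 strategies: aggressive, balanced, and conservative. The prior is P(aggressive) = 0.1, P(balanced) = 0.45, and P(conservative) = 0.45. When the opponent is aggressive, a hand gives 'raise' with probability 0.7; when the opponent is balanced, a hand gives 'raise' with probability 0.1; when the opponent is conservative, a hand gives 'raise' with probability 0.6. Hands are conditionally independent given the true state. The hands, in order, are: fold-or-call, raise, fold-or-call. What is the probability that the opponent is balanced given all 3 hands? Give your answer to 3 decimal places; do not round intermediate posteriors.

After 'fold-or-call': normaliser = 0.3·0.1000 + 0.9·0.4500 + 0.4·0.4500; P(aggressive) ≈ 0.0488, P(balanced) ≈ 0.6585, P(conservative) ≈ 0.2927
After 'raise': normaliser = 0.7·0.0488 + 0.1·0.6585 + 0.6·0.2927; P(aggressive) ≈ 0.1239, P(balanced) ≈ 0.2389, P(conservative) ≈ 0.6372
After 'fold-or-call': normaliser = 0.3·0.1239 + 0.9·0.2389 + 0.4·0.6372; P(aggressive) ≈ 0.0733, P(balanced) ≈ 0.4241, P(conservative) ≈ 0.5026

0.424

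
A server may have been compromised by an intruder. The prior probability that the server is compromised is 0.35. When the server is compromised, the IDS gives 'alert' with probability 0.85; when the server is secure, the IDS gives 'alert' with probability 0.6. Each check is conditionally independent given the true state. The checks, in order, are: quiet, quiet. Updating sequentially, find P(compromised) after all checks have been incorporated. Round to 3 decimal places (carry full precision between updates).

After 'quiet': P(compromised) = 0.15·0.3500 / (0.15·0.3500 + 0.4·0.6500) ≈ 0.1680
After 'quiet': P(compromised) = 0.15·0.1680 / (0.15·0.1680 + 0.4·0.8320) ≈ 0.0704

0.070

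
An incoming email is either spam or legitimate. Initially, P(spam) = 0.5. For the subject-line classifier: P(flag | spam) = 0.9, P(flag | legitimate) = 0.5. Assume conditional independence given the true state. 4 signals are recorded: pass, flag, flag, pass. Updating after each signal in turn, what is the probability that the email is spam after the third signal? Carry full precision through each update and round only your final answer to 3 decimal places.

Apply Bayes' rule sequentially, carrying P(spam) forward.
After 'pass': P(spam) = 0.1·0.5000 / (0.1·0.5000 + 0.5·0.5000) ≈ 0.1667
After 'flag': P(spam) = 0.9·0.1667 / (0.9·0.1667 + 0.5·0.8333) ≈ 0.2647
After 'flag': P(spam) = 0.9·0.2647 / (0.9·0.2647 + 0.5·0.7353) ≈ 0.3932

0.393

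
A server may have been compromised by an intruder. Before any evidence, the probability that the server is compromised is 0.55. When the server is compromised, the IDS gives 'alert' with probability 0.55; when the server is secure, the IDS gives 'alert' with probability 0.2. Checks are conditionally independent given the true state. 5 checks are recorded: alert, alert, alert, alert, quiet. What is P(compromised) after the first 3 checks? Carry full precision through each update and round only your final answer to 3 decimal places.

After 'alert': P(compromised) = 0.55·0.5500 / (0.55·0.5500 + 0.2·0.4500) ≈ 0.7707
After 'alert': P(compromised) = 0.55·0.7707 / (0.55·0.7707 + 0.2·0.2293) ≈ 0.9024
After 'alert': P(compromised) = 0.55·0.9024 / (0.55·0.9024 + 0.2·0.0976) ≈ 0.9621

0.962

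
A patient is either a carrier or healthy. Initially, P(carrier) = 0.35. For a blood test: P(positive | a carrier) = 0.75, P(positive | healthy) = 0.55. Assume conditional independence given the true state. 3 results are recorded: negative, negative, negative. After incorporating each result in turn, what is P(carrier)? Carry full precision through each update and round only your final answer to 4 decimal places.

After 'negative': P(carrier) = 0.25·0.3500 / (0.25·0.3500 + 0.45·0.6500) ≈ 0.2303
After 'negative': P(carrier) = 0.25·0.2303 / (0.25·0.2303 + 0.45·0.7697) ≈ 0.1425
After 'negative': P(carrier) = 0.25·0.1425 / (0.25·0.1425 + 0.45·0.8575) ≈ 0.0845

0.0845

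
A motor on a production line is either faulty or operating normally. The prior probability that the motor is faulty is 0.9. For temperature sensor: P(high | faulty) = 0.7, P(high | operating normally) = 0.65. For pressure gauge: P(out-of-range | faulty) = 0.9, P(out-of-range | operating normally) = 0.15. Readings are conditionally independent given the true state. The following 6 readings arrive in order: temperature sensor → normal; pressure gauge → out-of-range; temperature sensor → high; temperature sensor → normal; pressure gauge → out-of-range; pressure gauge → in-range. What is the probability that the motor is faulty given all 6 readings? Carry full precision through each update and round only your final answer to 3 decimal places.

Apply Bayes' rule sequentially, carrying P(faulty) forward.
After temperature sensor='normal': P(faulty) = 0.3·0.9000 / (0.3·0.9000 + 0.35·0.1000) ≈ 0.8852
After pressure gauge='out-of-range': P(faulty) = 0.9·0.8852 / (0.9·0.8852 + 0.15·0.1148) ≈ 0.9789
After temperature sensor='high': P(faulty) = 0.7·0.9789 / (0.7·0.9789 + 0.65·0.0211) ≈ 0.9803
After temperature sensor='normal': P(faulty) = 0.3·0.9803 / (0.3·0.9803 + 0.35·0.0197) ≈ 0.9771
After pressure gauge='out-of-range': P(faulty) = 0.9·0.9771 / (0.9·0.9771 + 0.15·0.0229) ≈ 0.9961
After pressure gauge='in-range': P(faulty) = 0.1·0.9961 / (0.1·0.9961 + 0.85·0.0039) ≈ 0.9679

0.968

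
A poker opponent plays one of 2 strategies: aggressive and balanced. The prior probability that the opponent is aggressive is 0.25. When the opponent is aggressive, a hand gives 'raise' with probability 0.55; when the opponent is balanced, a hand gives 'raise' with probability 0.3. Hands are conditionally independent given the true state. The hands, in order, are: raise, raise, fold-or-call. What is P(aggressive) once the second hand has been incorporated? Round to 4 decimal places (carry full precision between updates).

0.5284

Each posterior becomes the prior for the next update.
After 'raise': P(aggressive) = 0.55·0.2500 / (0.55·0.2500 + 0.3·0.7500) ≈ 0.3793
After 'raise': P(aggressive) = 0.55·0.3793 / (0.55·0.3793 + 0.3·0.6207) ≈ 0.5284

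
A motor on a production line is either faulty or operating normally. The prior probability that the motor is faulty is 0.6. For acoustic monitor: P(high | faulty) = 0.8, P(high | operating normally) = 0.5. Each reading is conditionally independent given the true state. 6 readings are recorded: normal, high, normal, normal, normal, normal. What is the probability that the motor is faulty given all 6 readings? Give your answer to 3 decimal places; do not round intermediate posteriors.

After 'normal': P(faulty) = 0.2·0.6000 / (0.2·0.6000 + 0.5·0.4000) ≈ 0.3750
After 'high': P(faulty) = 0.8·0.3750 / (0.8·0.3750 + 0.5·0.6250) ≈ 0.4898
After 'normal': P(faulty) = 0.2·0.4898 / (0.2·0.4898 + 0.5·0.5102) ≈ 0.2775
After 'normal': P(faulty) = 0.2·0.2775 / (0.2·0.2775 + 0.5·0.7225) ≈ 0.1331
After 'normal': P(faulty) = 0.2·0.1331 / (0.2·0.1331 + 0.5·0.8669) ≈ 0.0579
After 'normal': P(faulty) = 0.2·0.0579 / (0.2·0.0579 + 0.5·0.9421) ≈ 0.0240

0.024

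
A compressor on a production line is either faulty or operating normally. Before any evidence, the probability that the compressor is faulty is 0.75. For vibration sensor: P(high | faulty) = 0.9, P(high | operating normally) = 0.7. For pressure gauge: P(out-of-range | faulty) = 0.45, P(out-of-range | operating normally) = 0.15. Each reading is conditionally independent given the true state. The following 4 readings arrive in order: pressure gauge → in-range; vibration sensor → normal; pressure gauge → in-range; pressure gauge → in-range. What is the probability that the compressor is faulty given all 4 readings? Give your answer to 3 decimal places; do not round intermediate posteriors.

0.213

After pressure gauge='in-range': P(faulty) = 0.55·0.7500 / (0.55·0.7500 + 0.85·0.2500) ≈ 0.6600
After vibration sensor='normal': P(faulty) = 0.1·0.6600 / (0.1·0.6600 + 0.3·0.3400) ≈ 0.3929
After pressure gauge='in-range': P(faulty) = 0.55·0.3929 / (0.55·0.3929 + 0.85·0.6071) ≈ 0.2951
After pressure gauge='in-range': P(faulty) = 0.55·0.2951 / (0.55·0.2951 + 0.85·0.7049) ≈ 0.2132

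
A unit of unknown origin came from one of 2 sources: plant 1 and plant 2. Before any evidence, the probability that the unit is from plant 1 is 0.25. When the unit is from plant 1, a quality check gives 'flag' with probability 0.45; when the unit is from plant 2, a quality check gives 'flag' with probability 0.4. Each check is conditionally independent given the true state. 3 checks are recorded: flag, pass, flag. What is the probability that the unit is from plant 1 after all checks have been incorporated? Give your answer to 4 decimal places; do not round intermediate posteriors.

Each posterior becomes the prior for the next update.
After 'flag': P(plant 1) = 0.45·0.2500 / (0.45·0.2500 + 0.4·0.7500) ≈ 0.2727
After 'pass': P(plant 1) = 0.55·0.2727 / (0.55·0.2727 + 0.6·0.7273) ≈ 0.2558
After 'flag': P(plant 1) = 0.45·0.2558 / (0.45·0.2558 + 0.4·0.7442) ≈ 0.2789

0.2789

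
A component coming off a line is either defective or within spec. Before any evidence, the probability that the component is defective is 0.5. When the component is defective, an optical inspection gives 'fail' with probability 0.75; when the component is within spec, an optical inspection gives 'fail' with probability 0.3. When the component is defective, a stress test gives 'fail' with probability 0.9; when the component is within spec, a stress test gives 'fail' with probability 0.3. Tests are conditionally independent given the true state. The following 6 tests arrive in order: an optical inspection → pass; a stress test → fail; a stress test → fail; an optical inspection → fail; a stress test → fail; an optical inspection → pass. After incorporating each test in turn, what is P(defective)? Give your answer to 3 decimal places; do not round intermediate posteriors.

After an optical inspection='pass': P(defective) = 0.25·0.5000 / (0.25·0.5000 + 0.7·0.5000) ≈ 0.2632
After a stress test='fail': P(defective) = 0.9·0.2632 / (0.9·0.2632 + 0.3·0.7368) ≈ 0.5172
After a stress test='fail': P(defective) = 0.9·0.5172 / (0.9·0.5172 + 0.3·0.4828) ≈ 0.7627
After an optical inspection='fail': P(defective) = 0.75·0.7627 / (0.75·0.7627 + 0.3·0.2373) ≈ 0.8893
After a stress test='fail': P(defective) = 0.9·0.8893 / (0.9·0.8893 + 0.3·0.1107) ≈ 0.9602
After an optical inspection='pass': P(defective) = 0.25·0.9602 / (0.25·0.9602 + 0.7·0.0398) ≈ 0.8959

0.896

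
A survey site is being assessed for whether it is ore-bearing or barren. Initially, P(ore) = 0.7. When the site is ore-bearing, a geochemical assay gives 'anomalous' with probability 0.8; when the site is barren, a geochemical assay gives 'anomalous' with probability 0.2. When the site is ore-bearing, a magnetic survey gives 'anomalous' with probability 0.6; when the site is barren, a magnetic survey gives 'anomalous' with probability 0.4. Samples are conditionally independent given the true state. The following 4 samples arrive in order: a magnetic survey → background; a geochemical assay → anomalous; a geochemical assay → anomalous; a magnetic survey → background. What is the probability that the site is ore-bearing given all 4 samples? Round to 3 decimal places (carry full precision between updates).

0.943

After a magnetic survey='background': P(ore) = 0.4·0.7000 / (0.4·0.7000 + 0.6·0.3000) ≈ 0.6087
After a geochemical assay='anomalous': P(ore) = 0.8·0.6087 / (0.8·0.6087 + 0.2·0.3913) ≈ 0.8615
After a geochemical assay='anomalous': P(ore) = 0.8·0.8615 / (0.8·0.8615 + 0.2·0.1385) ≈ 0.9614
After a magnetic survey='background': P(ore) = 0.4·0.9614 / (0.4·0.9614 + 0.6·0.0386) ≈ 0.9432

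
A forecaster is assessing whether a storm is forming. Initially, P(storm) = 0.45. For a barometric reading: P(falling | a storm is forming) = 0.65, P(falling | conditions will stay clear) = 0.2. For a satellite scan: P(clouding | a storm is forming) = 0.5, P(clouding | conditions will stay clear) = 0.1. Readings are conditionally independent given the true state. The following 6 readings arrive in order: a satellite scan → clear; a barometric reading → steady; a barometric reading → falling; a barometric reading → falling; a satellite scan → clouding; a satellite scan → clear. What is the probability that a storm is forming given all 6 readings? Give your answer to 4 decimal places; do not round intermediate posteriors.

0.8537

After a satellite scan='clear': P(storm) = 0.5·0.4500 / (0.5·0.4500 + 0.9·0.5500) ≈ 0.3125
After a barometric reading='steady': P(storm) = 0.35·0.3125 / (0.35·0.3125 + 0.8·0.6875) ≈ 0.1659
After a barometric reading='falling': P(storm) = 0.65·0.1659 / (0.65·0.1659 + 0.2·0.8341) ≈ 0.3926
After a barometric reading='falling': P(storm) = 0.65·0.3926 / (0.65·0.3926 + 0.2·0.6074) ≈ 0.6775
After a satellite scan='clouding': P(storm) = 0.5·0.6775 / (0.5·0.6775 + 0.1·0.3225) ≈ 0.9131
After a satellite scan='clear': P(storm) = 0.5·0.9131 / (0.5·0.9131 + 0.9·0.0869) ≈ 0.8537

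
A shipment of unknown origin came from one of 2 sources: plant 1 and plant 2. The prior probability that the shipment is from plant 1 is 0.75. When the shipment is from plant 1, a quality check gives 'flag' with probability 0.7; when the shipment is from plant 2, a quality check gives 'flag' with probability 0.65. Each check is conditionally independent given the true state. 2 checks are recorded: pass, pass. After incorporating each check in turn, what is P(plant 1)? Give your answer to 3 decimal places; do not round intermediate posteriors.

0.688

After 'pass': P(plant 1) = 0.3·0.7500 / (0.3·0.7500 + 0.35·0.2500) ≈ 0.7200
After 'pass': P(plant 1) = 0.3·0.7200 / (0.3·0.7200 + 0.35·0.2800) ≈ 0.6879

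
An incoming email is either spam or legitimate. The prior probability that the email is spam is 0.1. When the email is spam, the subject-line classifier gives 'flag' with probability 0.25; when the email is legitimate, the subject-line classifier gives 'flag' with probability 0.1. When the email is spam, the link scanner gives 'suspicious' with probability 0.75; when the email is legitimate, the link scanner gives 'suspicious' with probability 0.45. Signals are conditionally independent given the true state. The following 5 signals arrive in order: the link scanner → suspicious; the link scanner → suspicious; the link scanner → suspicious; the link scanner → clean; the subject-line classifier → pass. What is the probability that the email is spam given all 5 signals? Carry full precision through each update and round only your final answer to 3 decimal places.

0.163

After the link scanner='suspicious': P(spam) = 0.75·0.1000 / (0.75·0.1000 + 0.45·0.9000) ≈ 0.1562
After the link scanner='suspicious': P(spam) = 0.75·0.1562 / (0.75·0.1562 + 0.45·0.8438) ≈ 0.2358
After the link scanner='suspicious': P(spam) = 0.75·0.2358 / (0.75·0.2358 + 0.45·0.7642) ≈ 0.3397
After the link scanner='clean': P(spam) = 0.25·0.3397 / (0.25·0.3397 + 0.55·0.6603) ≈ 0.1895
After the subject-line classifier='pass': P(spam) = 0.75·0.1895 / (0.75·0.1895 + 0.9·0.8105) ≈ 0.1631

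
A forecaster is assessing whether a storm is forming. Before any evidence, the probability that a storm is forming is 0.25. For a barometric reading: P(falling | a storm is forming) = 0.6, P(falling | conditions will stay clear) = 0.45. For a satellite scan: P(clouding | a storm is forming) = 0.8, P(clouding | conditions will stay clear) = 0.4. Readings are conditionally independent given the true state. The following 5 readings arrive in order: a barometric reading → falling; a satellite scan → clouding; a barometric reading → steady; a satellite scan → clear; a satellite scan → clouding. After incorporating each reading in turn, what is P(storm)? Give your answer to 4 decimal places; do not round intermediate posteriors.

Each posterior becomes the prior for the next update.
After a barometric reading='falling': P(storm) = 0.6·0.2500 / (0.6·0.2500 + 0.45·0.7500) ≈ 0.3077
After a satellite scan='clouding': P(storm) = 0.8·0.3077 / (0.8·0.3077 + 0.4·0.6923) ≈ 0.4706
After a barometric reading='steady': P(storm) = 0.4·0.4706 / (0.4·0.4706 + 0.55·0.5294) ≈ 0.3926
After a satellite scan='clear': P(storm) = 0.2·0.3926 / (0.2·0.3926 + 0.6·0.6074) ≈ 0.1773
After a satellite scan='clouding': P(storm) = 0.8·0.1773 / (0.8·0.1773 + 0.4·0.8227) ≈ 0.3012

0.3012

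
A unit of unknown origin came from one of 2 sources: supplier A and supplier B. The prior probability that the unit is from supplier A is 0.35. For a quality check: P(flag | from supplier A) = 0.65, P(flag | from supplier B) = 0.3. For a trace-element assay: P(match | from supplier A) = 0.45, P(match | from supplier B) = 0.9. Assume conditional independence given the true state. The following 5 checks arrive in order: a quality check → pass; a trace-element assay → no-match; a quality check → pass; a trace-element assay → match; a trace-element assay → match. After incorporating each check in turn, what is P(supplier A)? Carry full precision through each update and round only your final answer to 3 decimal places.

0.156

Apply Bayes' rule sequentially, carrying P(supplier A) forward.
After a quality check='pass': P(supplier A) = 0.35·0.3500 / (0.35·0.3500 + 0.7·0.6500) ≈ 0.2121
After a trace-element assay='no-match': P(supplier A) = 0.55·0.2121 / (0.55·0.2121 + 0.1·0.7879) ≈ 0.5969
After a quality check='pass': P(supplier A) = 0.35·0.5969 / (0.35·0.5969 + 0.7·0.4031) ≈ 0.4254
After a trace-element assay='match': P(supplier A) = 0.45·0.4254 / (0.45·0.4254 + 0.9·0.5746) ≈ 0.2702
After a trace-element assay='match': P(supplier A) = 0.45·0.2702 / (0.45·0.2702 + 0.9·0.7298) ≈ 0.1562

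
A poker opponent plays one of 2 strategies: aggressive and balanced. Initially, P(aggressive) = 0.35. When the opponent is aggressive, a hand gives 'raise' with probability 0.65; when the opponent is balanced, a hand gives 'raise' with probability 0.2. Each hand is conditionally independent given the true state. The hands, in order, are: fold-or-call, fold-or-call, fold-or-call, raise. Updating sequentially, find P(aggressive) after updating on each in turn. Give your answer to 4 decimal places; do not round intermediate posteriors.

0.1278

After 'fold-or-call': P(aggressive) = 0.35·0.3500 / (0.35·0.3500 + 0.8·0.6500) ≈ 0.1907
After 'fold-or-call': P(aggressive) = 0.35·0.1907 / (0.35·0.1907 + 0.8·0.8093) ≈ 0.0934
After 'fold-or-call': P(aggressive) = 0.35·0.0934 / (0.35·0.0934 + 0.8·0.9066) ≈ 0.0431
After 'raise': P(aggressive) = 0.65·0.0431 / (0.65·0.0431 + 0.2·0.9569) ≈ 0.1278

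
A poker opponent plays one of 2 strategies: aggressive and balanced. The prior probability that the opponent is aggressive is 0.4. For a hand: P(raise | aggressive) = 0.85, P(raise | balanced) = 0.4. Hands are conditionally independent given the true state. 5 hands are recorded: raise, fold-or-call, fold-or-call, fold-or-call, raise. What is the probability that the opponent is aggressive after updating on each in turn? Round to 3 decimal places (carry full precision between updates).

0.045

After 'raise': P(aggressive) = 0.85·0.4000 / (0.85·0.4000 + 0.4·0.6000) ≈ 0.5862
After 'fold-or-call': P(aggressive) = 0.15·0.5862 / (0.15·0.5862 + 0.6·0.4138) ≈ 0.2615
After 'fold-or-call': P(aggressive) = 0.15·0.2615 / (0.15·0.2615 + 0.6·0.7385) ≈ 0.0813
After 'fold-or-call': P(aggressive) = 0.15·0.0813 / (0.15·0.0813 + 0.6·0.9187) ≈ 0.0217
After 'raise': P(aggressive) = 0.85·0.0217 / (0.85·0.0217 + 0.4·0.9783) ≈ 0.0449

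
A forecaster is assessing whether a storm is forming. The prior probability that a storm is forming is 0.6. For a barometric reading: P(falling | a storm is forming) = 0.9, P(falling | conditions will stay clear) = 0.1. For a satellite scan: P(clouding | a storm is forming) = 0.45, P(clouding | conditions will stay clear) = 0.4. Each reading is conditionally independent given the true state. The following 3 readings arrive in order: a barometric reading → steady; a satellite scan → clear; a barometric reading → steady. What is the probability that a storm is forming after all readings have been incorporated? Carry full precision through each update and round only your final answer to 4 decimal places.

Apply Bayes' rule sequentially, carrying P(storm) forward.
After a barometric reading='steady': P(storm) = 0.1·0.6000 / (0.1·0.6000 + 0.9·0.4000) ≈ 0.1429
After a satellite scan='clear': P(storm) = 0.55·0.1429 / (0.55·0.1429 + 0.6·0.8571) ≈ 0.1325
After a barometric reading='steady': P(storm) = 0.1·0.1325 / (0.1·0.1325 + 0.9·0.8675) ≈ 0.0167

0.0167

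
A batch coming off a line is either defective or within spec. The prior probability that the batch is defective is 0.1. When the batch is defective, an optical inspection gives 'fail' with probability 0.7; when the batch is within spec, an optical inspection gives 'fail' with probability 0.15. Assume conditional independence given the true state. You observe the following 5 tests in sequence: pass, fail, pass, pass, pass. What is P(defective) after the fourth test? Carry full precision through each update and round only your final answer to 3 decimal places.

After 'pass': P(defective) = 0.3·0.1000 / (0.3·0.1000 + 0.85·0.9000) ≈ 0.0377
After 'fail': P(defective) = 0.7·0.0377 / (0.7·0.0377 + 0.15·0.9623) ≈ 0.1547
After 'pass': P(defective) = 0.3·0.1547 / (0.3·0.1547 + 0.85·0.8453) ≈ 0.0607
After 'pass': P(defective) = 0.3·0.0607 / (0.3·0.0607 + 0.85·0.9393) ≈ 0.0223

0.022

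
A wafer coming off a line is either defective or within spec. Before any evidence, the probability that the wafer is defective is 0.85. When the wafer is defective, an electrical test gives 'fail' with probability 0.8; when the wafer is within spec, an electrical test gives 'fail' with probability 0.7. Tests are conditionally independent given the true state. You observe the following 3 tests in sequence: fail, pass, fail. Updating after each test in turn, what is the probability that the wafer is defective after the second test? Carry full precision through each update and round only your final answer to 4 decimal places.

0.8119

After 'fail': P(defective) = 0.8·0.8500 / (0.8·0.8500 + 0.7·0.1500) ≈ 0.8662
After 'pass': P(defective) = 0.2·0.8662 / (0.2·0.8662 + 0.3·0.1338) ≈ 0.8119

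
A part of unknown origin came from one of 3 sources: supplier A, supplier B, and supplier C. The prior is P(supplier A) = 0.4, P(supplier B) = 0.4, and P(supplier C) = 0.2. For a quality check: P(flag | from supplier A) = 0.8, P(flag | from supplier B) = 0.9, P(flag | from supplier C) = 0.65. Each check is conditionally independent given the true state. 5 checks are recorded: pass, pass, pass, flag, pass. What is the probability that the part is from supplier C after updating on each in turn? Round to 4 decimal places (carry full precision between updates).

0.7807

After 'pass': normaliser = 0.2·0.4000 + 0.1·0.4000 + 0.35·0.2000; P(supplier A) ≈ 0.4211, P(supplier B) ≈ 0.2105, P(supplier C) ≈ 0.3684
After 'pass': normaliser = 0.2·0.4211 + 0.1·0.2105 + 0.35·0.3684; P(supplier A) ≈ 0.3596, P(supplier B) ≈ 0.0899, P(supplier C) ≈ 0.5506
After 'pass': normaliser = 0.2·0.3596 + 0.1·0.0899 + 0.35·0.5506; P(supplier A) ≈ 0.2628, P(supplier B) ≈ 0.0329, P(supplier C) ≈ 0.7043
After 'flag': normaliser = 0.8·0.2628 + 0.9·0.0329 + 0.65·0.7043; P(supplier A) ≈ 0.3014, P(supplier B) ≈ 0.0424, P(supplier C) ≈ 0.6562
After 'pass': normaliser = 0.2·0.3014 + 0.1·0.0424 + 0.35·0.6562; P(supplier A) ≈ 0.2049, P(supplier B) ≈ 0.0144, P(supplier C) ≈ 0.7807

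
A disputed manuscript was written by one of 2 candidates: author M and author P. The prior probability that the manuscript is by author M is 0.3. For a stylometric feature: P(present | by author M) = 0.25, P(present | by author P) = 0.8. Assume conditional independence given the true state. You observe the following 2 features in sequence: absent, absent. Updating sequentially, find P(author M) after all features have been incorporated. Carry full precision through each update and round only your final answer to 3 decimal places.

After 'absent': P(author M) = 0.75·0.3000 / (0.75·0.3000 + 0.2·0.7000) ≈ 0.6164
After 'absent': P(author M) = 0.75·0.6164 / (0.75·0.6164 + 0.2·0.3836) ≈ 0.8577

0.858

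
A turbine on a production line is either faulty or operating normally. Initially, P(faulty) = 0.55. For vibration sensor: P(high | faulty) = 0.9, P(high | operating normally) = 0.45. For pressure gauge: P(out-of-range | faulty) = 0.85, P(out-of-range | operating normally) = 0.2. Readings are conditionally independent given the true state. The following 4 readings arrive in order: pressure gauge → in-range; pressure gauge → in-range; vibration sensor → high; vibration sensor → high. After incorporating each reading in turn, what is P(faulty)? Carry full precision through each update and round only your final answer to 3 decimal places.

After pressure gauge='in-range': P(faulty) = 0.15·0.5500 / (0.15·0.5500 + 0.8·0.4500) ≈ 0.1864
After pressure gauge='in-range': P(faulty) = 0.15·0.1864 / (0.15·0.1864 + 0.8·0.8136) ≈ 0.0412
After vibration sensor='high': P(faulty) = 0.9·0.0412 / (0.9·0.0412 + 0.45·0.9588) ≈ 0.0791
After vibration sensor='high': P(faulty) = 0.9·0.0791 / (0.9·0.0791 + 0.45·0.9209) ≈ 0.1467

0.147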